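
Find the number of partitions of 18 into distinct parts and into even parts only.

Enumerating:
18
16 + 2
14 + 4
12 + 6
12 + 4 + 2
10 + 8
10 + 6 + 2
8 + 6 + 4
That's 8 in total.

8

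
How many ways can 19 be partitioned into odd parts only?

There are too many to list fully; the first 12 (by largest part) are:
19
17+1+1
15+3+1
15+1+1+1+1
13+5+1
13+3+3
13+3+1+1+1
13+1+1+1+1+1+1
11+7+1
11+5+3
11+5+1+1+1
11+3+3+1+1
…and 42 more, for 54 total.

54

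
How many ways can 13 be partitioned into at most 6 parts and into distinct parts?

They are:
13
1 + 12
2 + 11
3 + 10
1 + 2 + 10
4 + 9
1 + 3 + 9
5 + 8
1 + 4 + 8
2 + 3 + 8
6 + 7
1 + 5 + 7
2 + 4 + 7
1 + 2 + 3 + 7
2 + 5 + 6
3 + 4 + 6
1 + 2 + 4 + 6
1 + 3 + 4 + 5
Counting gives 18.

18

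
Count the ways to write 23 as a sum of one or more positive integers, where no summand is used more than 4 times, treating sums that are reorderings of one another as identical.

769

Direct enumeration gives 769 partitions.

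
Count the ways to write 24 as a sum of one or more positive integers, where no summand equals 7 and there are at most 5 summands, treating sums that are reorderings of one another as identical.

Enumerating by decreasing first part gives 261 partitions in all.

261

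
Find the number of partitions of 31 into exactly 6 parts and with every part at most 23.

608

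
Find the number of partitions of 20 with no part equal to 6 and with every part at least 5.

The partitions of 20 that satisfy the conditions:
20
5, 15
7, 13
8, 12
9, 11
10, 10
5, 5, 10
5, 7, 8
5, 5, 5, 5

9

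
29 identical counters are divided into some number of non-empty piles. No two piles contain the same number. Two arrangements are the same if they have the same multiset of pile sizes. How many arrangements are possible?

A full systematic count gives 256.

256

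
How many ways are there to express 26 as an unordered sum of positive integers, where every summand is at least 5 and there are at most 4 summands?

35

There are too many to list fully; the first 12 (by largest part) are:
26
5, 21
6, 20
7, 19
8, 18
9, 17
10, 16
5, 5, 16
11, 15
5, 6, 15
12, 14
5, 7, 14
…and 23 more, for 35 total.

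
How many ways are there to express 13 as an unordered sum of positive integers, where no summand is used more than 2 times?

44

A partial list (first 12 by largest part):
13
12,1
11,2
11,1,1
10,3
10,2,1
9,4
9,3,1
9,2,2
9,2,1,1
8,5
8,4,1
…and 32 more, for 44 total.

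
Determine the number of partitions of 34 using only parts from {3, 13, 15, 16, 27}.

4

The partitions of 34 that satisfy the conditions:
3, 15, 16
3, 3, 3, 3, 3, 3, 16
3, 3, 13, 15
3, 3, 3, 3, 3, 3, 3, 13
Counting gives 4.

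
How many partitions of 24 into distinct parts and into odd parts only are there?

11

Enumerating:
23+1
21+3
19+5
17+7
15+9
15+5+3+1
13+11
13+7+3+1
11+9+3+1
11+7+5+1
9+7+5+3
Counting gives 11.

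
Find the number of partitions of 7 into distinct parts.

5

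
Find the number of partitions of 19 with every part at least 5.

10

Listing the qualifying partitions of 19:
19
5 + 14
6 + 13
7 + 12
8 + 11
9 + 10
5 + 5 + 9
5 + 6 + 8
5 + 7 + 7
6 + 6 + 7
That's 10 in total.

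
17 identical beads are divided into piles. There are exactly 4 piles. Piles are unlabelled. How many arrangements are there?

There are too many to list fully; the first 12 (by largest part) are:
14, 1, 1, 1
13, 2, 1, 1
12, 3, 1, 1
12, 2, 2, 1
11, 4, 1, 1
11, 3, 2, 1
11, 2, 2, 2
10, 5, 1, 1
10, 4, 2, 1
10, 3, 3, 1
10, 3, 2, 2
9, 6, 1, 1
…and 27 more, for 39 total.

39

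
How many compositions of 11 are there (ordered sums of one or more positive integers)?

1024

There are 10 gaps and each independently is a cut or not, giving 2^10 = 1024.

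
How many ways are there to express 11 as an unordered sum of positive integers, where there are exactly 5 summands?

10

They are:
7 + 1 + 1 + 1 + 1
6 + 2 + 1 + 1 + 1
5 + 3 + 1 + 1 + 1
5 + 2 + 2 + 1 + 1
4 + 4 + 1 + 1 + 1
4 + 3 + 2 + 1 + 1
4 + 2 + 2 + 2 + 1
3 + 3 + 3 + 1 + 1
3 + 3 + 2 + 2 + 1
3 + 2 + 2 + 2 + 2
That's 10 in total.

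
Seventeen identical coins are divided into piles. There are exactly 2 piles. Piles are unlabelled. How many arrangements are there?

They are:
1, 16
2, 15
3, 14
4, 13
5, 12
6, 11
7, 10
8, 9

8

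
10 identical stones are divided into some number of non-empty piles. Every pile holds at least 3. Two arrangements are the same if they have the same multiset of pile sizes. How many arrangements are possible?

The partitions of 10 that satisfy the conditions:
10
7+3
6+4
5+5
4+3+3

5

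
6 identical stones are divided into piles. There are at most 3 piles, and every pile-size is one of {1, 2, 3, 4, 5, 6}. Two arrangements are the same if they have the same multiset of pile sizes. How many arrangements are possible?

Enumerating:
6
5+1
4+2
4+1+1
3+3
3+2+1
2+2+2

7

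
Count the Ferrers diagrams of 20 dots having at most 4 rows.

There are 108 such partitions.

108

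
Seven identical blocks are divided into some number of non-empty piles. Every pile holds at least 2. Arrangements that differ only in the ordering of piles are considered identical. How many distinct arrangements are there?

Enumerating:
7
5,2
4,3
3,2,2
That's 4 in total.

4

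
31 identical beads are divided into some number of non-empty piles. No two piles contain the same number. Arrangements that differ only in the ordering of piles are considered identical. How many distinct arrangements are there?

Direct enumeration gives 340 partitions.

340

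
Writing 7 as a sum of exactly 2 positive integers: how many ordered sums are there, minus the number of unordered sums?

Compositions: C(6,1) = 6.
Unordered (partitions into 2 parts): 3.
Difference: 6 − 3 = 3.

3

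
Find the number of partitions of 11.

A partial list (first 12 by largest part):
11
10,1
9,2
9,1,1
8,3
8,2,1
8,1,1,1
7,4
7,3,1
7,2,2
7,2,1,1
7,1,1,1,1
…and 44 more, for 56 total.

56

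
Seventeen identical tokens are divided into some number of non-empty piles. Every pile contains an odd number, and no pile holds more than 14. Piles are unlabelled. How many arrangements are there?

A partial list (first 12 by largest part):
1,3,13
1,1,1,1,13
1,5,11
3,3,11
1,1,1,3,11
1,1,1,1,1,1,11
1,7,9
3,5,9
1,1,1,5,9
1,1,3,3,9
1,1,1,1,1,3,9
1,1,1,1,1,1,1,1,9
…and 24 more, for 36 total.

36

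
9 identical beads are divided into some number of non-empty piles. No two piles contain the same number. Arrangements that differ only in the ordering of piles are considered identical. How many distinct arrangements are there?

Listing the qualifying partitions of 9:
9
8+1
7+2
6+3
6+2+1
5+4
5+3+1
4+3+2
Counting gives 8.

8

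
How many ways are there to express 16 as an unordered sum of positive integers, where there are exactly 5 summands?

A partial list (first 12 by largest part):
1, 1, 1, 1, 12
1, 1, 1, 2, 11
1, 1, 1, 3, 10
1, 1, 2, 2, 10
1, 1, 1, 4, 9
1, 1, 2, 3, 9
1, 2, 2, 2, 9
1, 1, 1, 5, 8
1, 1, 2, 4, 8
1, 1, 3, 3, 8
1, 2, 2, 3, 8
2, 2, 2, 2, 8
…and 25 more, for 37 total.

37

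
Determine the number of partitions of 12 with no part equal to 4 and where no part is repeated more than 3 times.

34

There are too many to list fully; the first 12 (by largest part) are:
12
11+1
10+2
10+1+1
9+3
9+2+1
9+1+1+1
8+3+1
8+2+2
8+2+1+1
7+5
7+3+2
…and 22 more, for 34 total.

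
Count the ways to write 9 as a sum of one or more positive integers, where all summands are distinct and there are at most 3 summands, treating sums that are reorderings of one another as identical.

8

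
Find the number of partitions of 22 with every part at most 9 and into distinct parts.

23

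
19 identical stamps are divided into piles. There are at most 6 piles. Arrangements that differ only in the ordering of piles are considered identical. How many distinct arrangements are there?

Counting exhaustively, 235 partitions satisfy the conditions.

235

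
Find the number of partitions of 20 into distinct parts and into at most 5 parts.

64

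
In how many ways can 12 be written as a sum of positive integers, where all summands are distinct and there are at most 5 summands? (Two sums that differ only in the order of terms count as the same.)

Listing the qualifying partitions of 12:
12
11,1
10,2
9,3
9,2,1
8,4
8,3,1
7,5
7,4,1
7,3,2
6,5,1
6,4,2
6,3,2,1
5,4,3
5,4,2,1
Counting gives 15.

15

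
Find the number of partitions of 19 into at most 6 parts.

235

Counting exhaustively, 235 partitions satisfy the conditions.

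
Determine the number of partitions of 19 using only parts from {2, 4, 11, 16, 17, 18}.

4

Listing the qualifying partitions of 19:
17 + 2
11 + 4 + 4
11 + 4 + 2 + 2
11 + 2 + 2 + 2 + 2
Counting gives 4.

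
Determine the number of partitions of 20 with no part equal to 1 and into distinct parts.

There are too many to list fully; the first 12 (by largest part) are:
20
18, 2
17, 3
16, 4
15, 5
15, 3, 2
14, 6
14, 4, 2
13, 7
13, 5, 2
13, 4, 3
12, 8
…and 23 more, for 35 total.

35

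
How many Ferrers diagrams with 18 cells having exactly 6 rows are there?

58

A partial list (first 12 by largest part):
1+1+1+1+1+13
1+1+1+1+2+12
1+1+1+1+3+11
1+1+1+2+2+11
1+1+1+1+4+10
1+1+1+2+3+10
1+1+2+2+2+10
1+1+1+1+5+9
1+1+1+2+4+9
1+1+1+3+3+9
1+1+2+2+3+9
1+2+2+2+2+9
…and 46 more, for 58 total.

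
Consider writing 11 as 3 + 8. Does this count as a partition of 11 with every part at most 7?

No

The parts sum to 11, and the condition 'no summand exceeds 7' is violated.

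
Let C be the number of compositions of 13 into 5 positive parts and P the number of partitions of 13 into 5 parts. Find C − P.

Compositions: C(12,4) = 495.
Unordered (partitions into 5 parts): 18.
Difference: 495 − 18 = 477.

477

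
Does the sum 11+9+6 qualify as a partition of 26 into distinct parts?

The parts sum to 26, and the condition 'all summands are distinct' holds.

Yes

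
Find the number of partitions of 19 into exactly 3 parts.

30

A partial list (first 12 by largest part):
1 + 1 + 17
1 + 2 + 16
1 + 3 + 15
2 + 2 + 15
1 + 4 + 14
2 + 3 + 14
1 + 5 + 13
2 + 4 + 13
3 + 3 + 13
1 + 6 + 12
2 + 5 + 12
3 + 4 + 12
…and 18 more, for 30 total.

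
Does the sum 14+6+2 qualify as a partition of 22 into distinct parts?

Yes

The parts sum to 22, and the condition 'all summands are distinct' holds.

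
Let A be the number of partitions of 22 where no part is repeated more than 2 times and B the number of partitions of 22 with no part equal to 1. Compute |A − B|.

Partitions of 22 where no part is repeated more than 2 times: 297.
Partitions of 22 with no part equal to 1: 210.
|297 − 210| = 87.

87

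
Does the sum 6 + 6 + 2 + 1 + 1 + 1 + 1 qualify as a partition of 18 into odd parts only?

The parts sum to 18, and the condition 'every summand is odd' is violated.

No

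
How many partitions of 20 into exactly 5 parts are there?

84

Systematic enumeration (by largest part, then next-largest, …) yields 84.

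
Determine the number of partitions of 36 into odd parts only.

Direct enumeration gives 668 partitions.

668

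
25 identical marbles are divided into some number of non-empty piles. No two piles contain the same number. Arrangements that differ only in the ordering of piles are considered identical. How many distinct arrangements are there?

142

Enumerating by decreasing first part gives 142 partitions in all.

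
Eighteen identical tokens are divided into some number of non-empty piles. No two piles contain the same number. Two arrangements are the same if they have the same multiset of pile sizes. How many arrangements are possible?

A partial list (first 12 by largest part):
18
17, 1
16, 2
15, 3
15, 2, 1
14, 4
14, 3, 1
13, 5
13, 4, 1
13, 3, 2
12, 6
12, 5, 1
…and 34 more, for 46 total.

46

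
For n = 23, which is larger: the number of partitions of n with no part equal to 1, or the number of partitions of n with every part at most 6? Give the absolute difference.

Partitions of 23 with no part equal to 1: 253.
Partitions of 23 with every part at most 6: 454.
|253 − 454| = 201.

201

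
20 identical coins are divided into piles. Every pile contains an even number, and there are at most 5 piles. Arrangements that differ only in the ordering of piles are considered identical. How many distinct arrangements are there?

30

A partial list (first 12 by largest part):
20
18+2
16+4
16+2+2
14+6
14+4+2
14+2+2+2
12+8
12+6+2
12+4+4
12+4+2+2
12+2+2+2+2
…and 18 more, for 30 total.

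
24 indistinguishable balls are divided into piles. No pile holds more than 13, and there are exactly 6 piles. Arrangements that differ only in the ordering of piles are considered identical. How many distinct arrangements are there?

180

Systematic enumeration (by largest part, then next-largest, …) yields 180.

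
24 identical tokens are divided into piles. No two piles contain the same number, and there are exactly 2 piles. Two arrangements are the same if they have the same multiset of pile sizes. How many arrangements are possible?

11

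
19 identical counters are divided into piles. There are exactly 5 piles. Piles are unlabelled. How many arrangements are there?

A partial list (first 12 by largest part):
15 + 1 + 1 + 1 + 1
14 + 2 + 1 + 1 + 1
13 + 3 + 1 + 1 + 1
13 + 2 + 2 + 1 + 1
12 + 4 + 1 + 1 + 1
12 + 3 + 2 + 1 + 1
12 + 2 + 2 + 2 + 1
11 + 5 + 1 + 1 + 1
11 + 4 + 2 + 1 + 1
11 + 3 + 3 + 1 + 1
11 + 3 + 2 + 2 + 1
11 + 2 + 2 + 2 + 2
…and 58 more, for 70 total.

70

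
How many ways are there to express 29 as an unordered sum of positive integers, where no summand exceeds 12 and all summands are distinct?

94

There are 94 such partitions.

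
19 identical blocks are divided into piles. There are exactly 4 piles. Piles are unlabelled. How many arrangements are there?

A partial list (first 12 by largest part):
16, 1, 1, 1
15, 2, 1, 1
14, 3, 1, 1
14, 2, 2, 1
13, 4, 1, 1
13, 3, 2, 1
13, 2, 2, 2
12, 5, 1, 1
12, 4, 2, 1
12, 3, 3, 1
12, 3, 2, 2
11, 6, 1, 1
…and 42 more, for 54 total.

54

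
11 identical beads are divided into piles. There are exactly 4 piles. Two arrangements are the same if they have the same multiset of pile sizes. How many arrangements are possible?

11

Enumerating:
1 + 1 + 1 + 8
1 + 1 + 2 + 7
1 + 1 + 3 + 6
1 + 2 + 2 + 6
1 + 1 + 4 + 5
1 + 2 + 3 + 5
2 + 2 + 2 + 5
1 + 2 + 4 + 4
1 + 3 + 3 + 4
2 + 2 + 3 + 4
2 + 3 + 3 + 3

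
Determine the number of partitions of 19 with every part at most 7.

There are 300 such partitions.

300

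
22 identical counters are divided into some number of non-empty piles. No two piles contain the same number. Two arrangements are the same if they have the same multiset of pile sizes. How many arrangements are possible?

A full systematic count gives 89.

89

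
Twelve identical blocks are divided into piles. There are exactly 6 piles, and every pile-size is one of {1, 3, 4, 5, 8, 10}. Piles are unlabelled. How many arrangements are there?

The partitions of 12 that satisfy the conditions:
5 + 3 + 1 + 1 + 1 + 1
4 + 4 + 1 + 1 + 1 + 1
3 + 3 + 3 + 1 + 1 + 1

3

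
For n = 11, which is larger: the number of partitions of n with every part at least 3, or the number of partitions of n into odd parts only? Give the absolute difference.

6

Partitions of 11 with every part at least 3: 6.
Partitions of 11 into odd parts only: 12.
|6 − 12| = 6.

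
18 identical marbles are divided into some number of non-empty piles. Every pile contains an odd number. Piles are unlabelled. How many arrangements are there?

46

A partial list (first 12 by largest part):
17 + 1
15 + 3
15 + 1 + 1 + 1
13 + 5
13 + 3 + 1 + 1
13 + 1 + 1 + 1 + 1 + 1
11 + 7
11 + 5 + 1 + 1
11 + 3 + 3 + 1
11 + 3 + 1 + 1 + 1 + 1
11 + 1 + 1 + 1 + 1 + 1 + 1 + 1
9 + 9
…and 34 more, for 46 total.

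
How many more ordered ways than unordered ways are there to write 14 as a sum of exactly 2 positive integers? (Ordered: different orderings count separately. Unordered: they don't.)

6

Compositions: C(13,1) = 13.
Partitions of 14 into exactly 2 parts: 7.
Difference: 13 − 7 = 6.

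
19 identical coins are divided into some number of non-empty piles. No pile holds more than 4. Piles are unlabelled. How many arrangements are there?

There are 94 such partitions.

94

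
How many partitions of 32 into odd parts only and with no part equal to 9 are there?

Enumerating by decreasing first part gives 286 partitions in all.

286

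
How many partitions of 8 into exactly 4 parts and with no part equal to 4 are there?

Listing the qualifying partitions of 8:
5, 1, 1, 1
3, 3, 1, 1
3, 2, 2, 1
2, 2, 2, 2

4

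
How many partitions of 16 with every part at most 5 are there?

Systematic enumeration (by largest part, then next-largest, …) yields 101.

101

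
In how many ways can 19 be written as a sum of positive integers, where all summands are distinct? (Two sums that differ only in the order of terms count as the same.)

A partial list (first 12 by largest part):
19
18 + 1
17 + 2
16 + 3
16 + 2 + 1
15 + 4
15 + 3 + 1
14 + 5
14 + 4 + 1
14 + 3 + 2
13 + 6
13 + 5 + 1
…and 42 more, for 54 total.

54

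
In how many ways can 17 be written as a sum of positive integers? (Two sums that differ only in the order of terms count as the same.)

297

There are 297 such partitions.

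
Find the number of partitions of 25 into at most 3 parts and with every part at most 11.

The partitions of 25 that satisfy the conditions:
11+11+3
11+10+4
11+9+5
11+8+6
11+7+7
10+10+5
10+9+6
10+8+7
9+9+7
9+8+8
Counting gives 10.

10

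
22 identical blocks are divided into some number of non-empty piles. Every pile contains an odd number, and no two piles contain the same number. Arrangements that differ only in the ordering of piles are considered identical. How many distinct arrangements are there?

8

The partitions of 22 that satisfy the conditions:
1+21
3+19
5+17
7+15
9+13
1+3+5+13
1+3+7+11
1+5+7+9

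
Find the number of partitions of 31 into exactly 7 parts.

There are 733 such partitions.

733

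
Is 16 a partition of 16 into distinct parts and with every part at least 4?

Yes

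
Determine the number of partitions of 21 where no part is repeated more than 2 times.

A full systematic count gives 243.

243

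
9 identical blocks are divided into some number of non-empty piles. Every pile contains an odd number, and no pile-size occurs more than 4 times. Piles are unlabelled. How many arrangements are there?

6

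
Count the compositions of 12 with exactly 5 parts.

330

A composition of 12 into 5 positive parts is chosen by placing 4 dividers among the 11 gaps between 12 units: C(11,4) = 330.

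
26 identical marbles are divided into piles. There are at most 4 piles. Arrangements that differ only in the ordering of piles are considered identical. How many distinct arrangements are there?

206

Systematic enumeration (by largest part, then next-largest, …) yields 206.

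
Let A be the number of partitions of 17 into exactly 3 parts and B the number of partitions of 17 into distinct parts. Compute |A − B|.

14

Partitions of 17 into exactly 3 parts: 24.
Partitions of 17 into distinct parts: 38.
|24 − 38| = 14.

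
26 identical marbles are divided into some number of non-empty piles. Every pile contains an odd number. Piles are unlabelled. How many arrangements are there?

Systematic enumeration (by largest part, then next-largest, …) yields 165.

165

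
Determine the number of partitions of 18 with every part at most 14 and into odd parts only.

43

A partial list (first 12 by largest part):
5 + 13
1 + 1 + 3 + 13
1 + 1 + 1 + 1 + 1 + 13
7 + 11
1 + 1 + 5 + 11
1 + 3 + 3 + 11
1 + 1 + 1 + 1 + 3 + 11
1 + 1 + 1 + 1 + 1 + 1 + 1 + 11
9 + 9
1 + 1 + 7 + 9
1 + 3 + 5 + 9
1 + 1 + 1 + 1 + 5 + 9
…and 31 more, for 43 total.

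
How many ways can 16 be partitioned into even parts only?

Enumerating:
16
14,2
12,4
12,2,2
10,6
10,4,2
10,2,2,2
8,8
8,6,2
8,4,4
8,4,2,2
8,2,2,2,2
6,6,4
6,6,2,2
6,4,4,2
6,4,2,2,2
6,2,2,2,2,2
4,4,4,4
4,4,4,2,2
4,4,2,2,2,2
4,2,2,2,2,2,2
2,2,2,2,2,2,2,2
That's 22 in total.

22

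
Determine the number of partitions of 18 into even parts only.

30

There are too many to list fully; the first 12 (by largest part) are:
18
16 + 2
14 + 4
14 + 2 + 2
12 + 6
12 + 4 + 2
12 + 2 + 2 + 2
10 + 8
10 + 6 + 2
10 + 4 + 4
10 + 4 + 2 + 2
10 + 2 + 2 + 2 + 2
…and 18 more, for 30 total.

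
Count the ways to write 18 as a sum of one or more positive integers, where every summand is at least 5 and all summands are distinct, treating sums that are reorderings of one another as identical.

6

They are:
18
5+13
6+12
7+11
8+10
5+6+7
Counting gives 6.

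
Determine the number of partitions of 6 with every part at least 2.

4

Listing the qualifying partitions of 6:
6
4 + 2
3 + 3
2 + 2 + 2
That's 4 in total.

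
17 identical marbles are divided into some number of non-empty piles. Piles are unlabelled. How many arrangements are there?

297

Enumerating by decreasing first part gives 297 partitions in all.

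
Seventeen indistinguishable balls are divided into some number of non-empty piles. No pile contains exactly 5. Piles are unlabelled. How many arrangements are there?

220

Counting exhaustively, 220 partitions satisfy the conditions.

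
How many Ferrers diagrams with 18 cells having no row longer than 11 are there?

Direct enumeration gives 355 partitions.

355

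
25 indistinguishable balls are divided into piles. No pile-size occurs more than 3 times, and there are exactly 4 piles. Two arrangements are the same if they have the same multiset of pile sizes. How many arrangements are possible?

Counting exhaustively, 120 partitions satisfy the conditions.

120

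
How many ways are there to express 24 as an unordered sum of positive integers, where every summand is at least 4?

A partial list (first 12 by largest part):
24
20+4
19+5
18+6
17+7
16+8
16+4+4
15+9
15+5+4
14+10
14+6+4
14+5+5
…and 38 more, for 50 total.

50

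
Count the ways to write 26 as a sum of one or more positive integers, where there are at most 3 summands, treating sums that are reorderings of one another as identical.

A partial list (first 12 by largest part):
26
1 + 25
2 + 24
1 + 1 + 24
3 + 23
1 + 2 + 23
4 + 22
1 + 3 + 22
2 + 2 + 22
5 + 21
1 + 4 + 21
2 + 3 + 21
…and 58 more, for 70 total.

70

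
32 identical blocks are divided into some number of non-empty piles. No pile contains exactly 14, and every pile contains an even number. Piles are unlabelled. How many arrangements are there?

201

Direct enumeration gives 201 partitions.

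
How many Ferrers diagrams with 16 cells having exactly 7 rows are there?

A partial list (first 12 by largest part):
10 + 1 + 1 + 1 + 1 + 1 + 1
9 + 2 + 1 + 1 + 1 + 1 + 1
8 + 3 + 1 + 1 + 1 + 1 + 1
8 + 2 + 2 + 1 + 1 + 1 + 1
7 + 4 + 1 + 1 + 1 + 1 + 1
7 + 3 + 2 + 1 + 1 + 1 + 1
7 + 2 + 2 + 2 + 1 + 1 + 1
6 + 5 + 1 + 1 + 1 + 1 + 1
6 + 4 + 2 + 1 + 1 + 1 + 1
6 + 3 + 3 + 1 + 1 + 1 + 1
6 + 3 + 2 + 2 + 1 + 1 + 1
6 + 2 + 2 + 2 + 2 + 1 + 1
…and 16 more, for 28 total.

28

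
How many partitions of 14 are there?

135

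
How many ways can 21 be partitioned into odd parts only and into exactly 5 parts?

The partitions of 21 that satisfy the conditions:
17 + 1 + 1 + 1 + 1
15 + 3 + 1 + 1 + 1
13 + 5 + 1 + 1 + 1
13 + 3 + 3 + 1 + 1
11 + 7 + 1 + 1 + 1
11 + 5 + 3 + 1 + 1
11 + 3 + 3 + 3 + 1
9 + 9 + 1 + 1 + 1
9 + 7 + 3 + 1 + 1
9 + 5 + 5 + 1 + 1
9 + 5 + 3 + 3 + 1
9 + 3 + 3 + 3 + 3
7 + 7 + 5 + 1 + 1
7 + 7 + 3 + 3 + 1
7 + 5 + 5 + 3 + 1
7 + 5 + 3 + 3 + 3
5 + 5 + 5 + 5 + 1
5 + 5 + 5 + 3 + 3

18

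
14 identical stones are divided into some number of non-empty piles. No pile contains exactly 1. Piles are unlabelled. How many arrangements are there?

There are too many to list fully; the first 12 (by largest part) are:
14
12+2
11+3
10+4
10+2+2
9+5
9+3+2
8+6
8+4+2
8+3+3
8+2+2+2
7+7
…and 22 more, for 34 total.

34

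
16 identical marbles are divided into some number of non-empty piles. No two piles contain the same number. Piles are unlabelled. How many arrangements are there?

32

A partial list (first 12 by largest part):
16
15, 1
14, 2
13, 3
13, 2, 1
12, 4
12, 3, 1
11, 5
11, 4, 1
11, 3, 2
10, 6
10, 5, 1
…and 20 more, for 32 total.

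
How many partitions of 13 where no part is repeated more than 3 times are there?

There are too many to list fully; the first 12 (by largest part) are:
13
1+12
2+11
1+1+11
3+10
1+2+10
1+1+1+10
4+9
1+3+9
2+2+9
1+1+2+9
5+8
…and 52 more, for 64 total.

64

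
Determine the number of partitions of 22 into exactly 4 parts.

84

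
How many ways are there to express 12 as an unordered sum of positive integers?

Enumerating by decreasing first part gives 77 partitions in all.

77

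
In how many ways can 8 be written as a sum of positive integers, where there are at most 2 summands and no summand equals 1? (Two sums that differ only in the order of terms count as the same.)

4

Enumerating:
8
6,2
5,3
4,4
Counting gives 4.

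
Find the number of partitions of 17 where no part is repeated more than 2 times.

Enumerating by decreasing first part gives 108 partitions in all.

108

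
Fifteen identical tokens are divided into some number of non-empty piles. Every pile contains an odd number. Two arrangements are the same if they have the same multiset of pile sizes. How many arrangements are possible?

There are too many to list fully; the first 12 (by largest part) are:
15
13+1+1
11+3+1
11+1+1+1+1
9+5+1
9+3+3
9+3+1+1+1
9+1+1+1+1+1+1
7+7+1
7+5+3
7+5+1+1+1
7+3+3+1+1
…and 15 more, for 27 total.

27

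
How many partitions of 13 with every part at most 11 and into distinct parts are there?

They are:
11,2
10,3
10,2,1
9,4
9,3,1
8,5
8,4,1
8,3,2
7,6
7,5,1
7,4,2
7,3,2,1
6,5,2
6,4,3
6,4,2,1
5,4,3,1
Counting gives 16.

16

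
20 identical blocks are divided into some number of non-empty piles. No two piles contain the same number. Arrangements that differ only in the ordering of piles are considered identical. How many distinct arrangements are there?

64

There are too many to list fully; the first 12 (by largest part) are:
20
19 + 1
18 + 2
17 + 3
17 + 2 + 1
16 + 4
16 + 3 + 1
15 + 5
15 + 4 + 1
15 + 3 + 2
14 + 6
14 + 5 + 1
…and 52 more, for 64 total.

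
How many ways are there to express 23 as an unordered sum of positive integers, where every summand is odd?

Systematic enumeration (by largest part, then next-largest, …) yields 104.

104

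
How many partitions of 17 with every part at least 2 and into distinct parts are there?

Listing the qualifying partitions of 17:
17
15 + 2
14 + 3
13 + 4
12 + 5
12 + 3 + 2
11 + 6
11 + 4 + 2
10 + 7
10 + 5 + 2
10 + 4 + 3
9 + 8
9 + 6 + 2
9 + 5 + 3
8 + 7 + 2
8 + 6 + 3
8 + 5 + 4
8 + 4 + 3 + 2
7 + 6 + 4
7 + 5 + 3 + 2
6 + 5 + 4 + 2

21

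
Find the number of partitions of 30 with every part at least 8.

16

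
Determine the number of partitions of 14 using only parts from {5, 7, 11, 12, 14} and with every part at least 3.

2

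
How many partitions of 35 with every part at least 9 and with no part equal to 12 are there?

Listing the qualifying partitions of 35:
35
26+9
25+10
24+11
22+13
21+14
20+15
19+16
18+17
17+9+9
16+10+9
15+11+9
15+10+10
14+11+10
13+13+9
13+11+11
Counting gives 16.

16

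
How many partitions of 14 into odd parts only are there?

22

Listing the qualifying partitions of 14:
1, 13
3, 11
1, 1, 1, 11
5, 9
1, 1, 3, 9
1, 1, 1, 1, 1, 9
7, 7
1, 1, 5, 7
1, 3, 3, 7
1, 1, 1, 1, 3, 7
1, 1, 1, 1, 1, 1, 1, 7
1, 3, 5, 5
1, 1, 1, 1, 5, 5
3, 3, 3, 5
1, 1, 1, 3, 3, 5
1, 1, 1, 1, 1, 1, 3, 5
1, 1, 1, 1, 1, 1, 1, 1, 1, 5
1, 1, 3, 3, 3, 3
1, 1, 1, 1, 1, 3, 3, 3
1, 1, 1, 1, 1, 1, 1, 1, 3, 3
1, 1, 1, 1, 1, 1, 1, 1, 1, 1, 1, 3
1, 1, 1, 1, 1, 1, 1, 1, 1, 1, 1, 1, 1, 1
Counting gives 22.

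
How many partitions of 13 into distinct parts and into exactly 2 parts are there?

Enumerating:
12, 1
11, 2
10, 3
9, 4
8, 5
7, 6

6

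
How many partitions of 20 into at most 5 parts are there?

192

Systematic enumeration (by largest part, then next-largest, …) yields 192.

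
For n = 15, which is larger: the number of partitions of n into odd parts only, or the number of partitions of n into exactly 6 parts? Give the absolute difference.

1

Partitions of 15 into odd parts only: 27.
Partitions of 15 into exactly 6 parts: 26.
|27 − 26| = 1.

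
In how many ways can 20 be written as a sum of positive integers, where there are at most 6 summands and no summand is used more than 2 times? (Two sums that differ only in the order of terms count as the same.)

Enumerating by decreasing first part gives 192 partitions in all.

192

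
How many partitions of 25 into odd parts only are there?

142

Direct enumeration gives 142 partitions.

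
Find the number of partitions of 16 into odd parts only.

A partial list (first 12 by largest part):
15, 1
13, 3
13, 1, 1, 1
11, 5
11, 3, 1, 1
11, 1, 1, 1, 1, 1
9, 7
9, 5, 1, 1
9, 3, 3, 1
9, 3, 1, 1, 1, 1
9, 1, 1, 1, 1, 1, 1, 1
7, 7, 1, 1
…and 20 more, for 32 total.

32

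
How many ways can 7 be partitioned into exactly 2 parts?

Listing the qualifying partitions of 7:
6,1
5,2
4,3

3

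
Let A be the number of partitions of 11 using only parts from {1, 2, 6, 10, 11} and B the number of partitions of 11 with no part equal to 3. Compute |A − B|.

23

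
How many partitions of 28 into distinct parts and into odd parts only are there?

16

Listing the qualifying partitions of 28:
27,1
25,3
23,5
21,7
19,9
19,5,3,1
17,11
17,7,3,1
15,13
15,9,3,1
15,7,5,1
13,11,3,1
13,9,5,1
13,7,5,3
11,9,7,1
11,9,5,3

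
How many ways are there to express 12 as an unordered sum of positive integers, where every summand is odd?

Enumerating:
1+11
3+9
1+1+1+9
5+7
1+1+3+7
1+1+1+1+1+7
1+1+5+5
1+3+3+5
1+1+1+1+3+5
1+1+1+1+1+1+1+5
3+3+3+3
1+1+1+3+3+3
1+1+1+1+1+1+3+3
1+1+1+1+1+1+1+1+1+3
1+1+1+1+1+1+1+1+1+1+1+1

15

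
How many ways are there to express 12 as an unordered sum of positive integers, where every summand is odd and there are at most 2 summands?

The partitions of 12 that satisfy the conditions:
1,11
3,9
5,7
That's 3 in total.

3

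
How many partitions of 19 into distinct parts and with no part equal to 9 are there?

There are too many to list fully; the first 12 (by largest part) are:
19
18, 1
17, 2
16, 3
16, 2, 1
15, 4
15, 3, 1
14, 5
14, 4, 1
14, 3, 2
13, 6
13, 5, 1
…and 33 more, for 45 total.

45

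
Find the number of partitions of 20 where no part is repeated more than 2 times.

Systematic enumeration (by largest part, then next-largest, …) yields 202.

202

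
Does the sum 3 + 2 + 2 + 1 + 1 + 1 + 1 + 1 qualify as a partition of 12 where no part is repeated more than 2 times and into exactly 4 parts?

The parts sum to 12, and the condition 'no summand is used more than 2 times' is violated.

No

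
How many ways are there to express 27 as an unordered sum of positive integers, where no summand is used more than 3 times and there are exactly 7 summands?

Direct enumeration gives 256 partitions.

256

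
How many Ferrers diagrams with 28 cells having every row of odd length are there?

222

Direct enumeration gives 222 partitions.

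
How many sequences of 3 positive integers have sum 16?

105

Equivalently, choose which 2 of the 15 gaps become plus signs: C(15,2) = 105.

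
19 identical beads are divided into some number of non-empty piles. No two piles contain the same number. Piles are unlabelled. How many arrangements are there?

A partial list (first 12 by largest part):
19
18 + 1
17 + 2
16 + 3
16 + 2 + 1
15 + 4
15 + 3 + 1
14 + 5
14 + 4 + 1
14 + 3 + 2
13 + 6
13 + 5 + 1
…and 42 more, for 54 total.

54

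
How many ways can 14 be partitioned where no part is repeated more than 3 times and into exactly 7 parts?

They are:
5+2+2+2+1+1+1
4+3+2+2+1+1+1
3+3+3+2+1+1+1
3+3+2+2+2+1+1

4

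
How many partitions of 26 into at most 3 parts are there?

70

A partial list (first 12 by largest part):
26
1, 25
2, 24
1, 1, 24
3, 23
1, 2, 23
4, 22
1, 3, 22
2, 2, 22
5, 21
1, 4, 21
2, 3, 21
…and 58 more, for 70 total.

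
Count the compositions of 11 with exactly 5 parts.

210

Equivalently, choose which 4 of the 10 gaps become plus signs: C(10,4) = 210.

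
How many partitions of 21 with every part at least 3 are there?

A partial list (first 12 by largest part):
21
18,3
17,4
16,5
15,6
15,3,3
14,7
14,4,3
13,8
13,5,3
13,4,4
12,9
…and 48 more, for 60 total.

60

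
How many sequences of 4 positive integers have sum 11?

A composition of 11 into 4 positive parts is chosen by placing 3 dividers among the 10 gaps between 11 units: C(10,3) = 120.

120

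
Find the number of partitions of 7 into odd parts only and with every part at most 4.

3

Listing the qualifying partitions of 7:
1,3,3
1,1,1,1,3
1,1,1,1,1,1,1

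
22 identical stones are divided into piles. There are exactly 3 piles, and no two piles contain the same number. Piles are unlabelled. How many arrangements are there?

A partial list (first 12 by largest part):
19,2,1
18,3,1
17,4,1
17,3,2
16,5,1
16,4,2
15,6,1
15,5,2
15,4,3
14,7,1
14,6,2
14,5,3
…and 18 more, for 30 total.

30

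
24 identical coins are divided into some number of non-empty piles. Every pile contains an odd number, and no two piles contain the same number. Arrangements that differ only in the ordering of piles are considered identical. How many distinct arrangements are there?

11

Listing the qualifying partitions of 24:
1, 23
3, 21
5, 19
7, 17
9, 15
1, 3, 5, 15
11, 13
1, 3, 7, 13
1, 3, 9, 11
1, 5, 7, 11
3, 5, 7, 9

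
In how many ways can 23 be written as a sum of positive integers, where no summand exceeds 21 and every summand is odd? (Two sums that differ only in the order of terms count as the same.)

103

Direct enumeration gives 103 partitions.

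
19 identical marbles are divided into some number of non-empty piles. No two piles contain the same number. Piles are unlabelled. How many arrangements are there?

54

A partial list (first 12 by largest part):
19
18, 1
17, 2
16, 3
16, 2, 1
15, 4
15, 3, 1
14, 5
14, 4, 1
14, 3, 2
13, 6
13, 5, 1
…and 42 more, for 54 total.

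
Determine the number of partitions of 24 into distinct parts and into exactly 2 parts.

11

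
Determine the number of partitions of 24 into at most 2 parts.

The partitions of 24 that satisfy the conditions:
24
23,1
22,2
21,3
20,4
19,5
18,6
17,7
16,8
15,9
14,10
13,11
12,12

13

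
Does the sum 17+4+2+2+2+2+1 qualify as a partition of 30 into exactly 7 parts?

The parts sum to 30, and the condition 'there are exactly 7 summands' holds.

Yes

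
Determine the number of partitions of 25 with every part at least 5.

30

A partial list (first 12 by largest part):
25
20, 5
19, 6
18, 7
17, 8
16, 9
15, 10
15, 5, 5
14, 11
14, 6, 5
13, 12
13, 7, 5
…and 18 more, for 30 total.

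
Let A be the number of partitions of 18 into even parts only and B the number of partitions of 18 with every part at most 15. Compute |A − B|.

351

Partitions of 18 into even parts only: 30.
Partitions of 18 with every part at most 15: 381.
|30 − 381| = 351.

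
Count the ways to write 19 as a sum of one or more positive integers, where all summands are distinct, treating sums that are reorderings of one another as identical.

A partial list (first 12 by largest part):
19
1, 18
2, 17
3, 16
1, 2, 16
4, 15
1, 3, 15
5, 14
1, 4, 14
2, 3, 14
6, 13
1, 5, 13
…and 42 more, for 54 total.

54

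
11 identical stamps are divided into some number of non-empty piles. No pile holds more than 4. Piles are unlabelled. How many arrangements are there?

A partial list (first 12 by largest part):
4, 4, 3
4, 4, 2, 1
4, 4, 1, 1, 1
4, 3, 3, 1
4, 3, 2, 2
4, 3, 2, 1, 1
4, 3, 1, 1, 1, 1
4, 2, 2, 2, 1
4, 2, 2, 1, 1, 1
4, 2, 1, 1, 1, 1, 1
4, 1, 1, 1, 1, 1, 1, 1
3, 3, 3, 2
…and 15 more, for 27 total.

27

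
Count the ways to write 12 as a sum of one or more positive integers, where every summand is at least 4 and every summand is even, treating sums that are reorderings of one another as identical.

Enumerating:
12
8+4
6+6
4+4+4
Counting gives 4.

4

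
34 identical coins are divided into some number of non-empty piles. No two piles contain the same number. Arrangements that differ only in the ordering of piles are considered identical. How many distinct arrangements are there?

512

A full systematic count gives 512.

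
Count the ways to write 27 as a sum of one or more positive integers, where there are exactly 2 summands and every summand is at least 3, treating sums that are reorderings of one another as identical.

11

Enumerating:
24, 3
23, 4
22, 5
21, 6
20, 7
19, 8
18, 9
17, 10
16, 11
15, 12
14, 13
Counting gives 11.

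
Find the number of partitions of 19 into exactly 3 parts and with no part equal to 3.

22

Listing the qualifying partitions of 19:
17, 1, 1
16, 2, 1
15, 2, 2
14, 4, 1
13, 5, 1
13, 4, 2
12, 6, 1
12, 5, 2
11, 7, 1
11, 6, 2
11, 4, 4
10, 8, 1
10, 7, 2
10, 5, 4
9, 9, 1
9, 8, 2
9, 6, 4
9, 5, 5
8, 7, 4
8, 6, 5
7, 7, 5
7, 6, 6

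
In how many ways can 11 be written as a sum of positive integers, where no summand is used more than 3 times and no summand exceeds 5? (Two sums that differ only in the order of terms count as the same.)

The partitions of 11 that satisfy the conditions:
5 + 5 + 1
5 + 4 + 2
5 + 4 + 1 + 1
5 + 3 + 3
5 + 3 + 2 + 1
5 + 3 + 1 + 1 + 1
5 + 2 + 2 + 2
5 + 2 + 2 + 1 + 1
4 + 4 + 3
4 + 4 + 2 + 1
4 + 4 + 1 + 1 + 1
4 + 3 + 3 + 1
4 + 3 + 2 + 2
4 + 3 + 2 + 1 + 1
4 + 2 + 2 + 2 + 1
4 + 2 + 2 + 1 + 1 + 1
3 + 3 + 3 + 2
3 + 3 + 3 + 1 + 1
3 + 3 + 2 + 2 + 1
3 + 3 + 2 + 1 + 1 + 1
3 + 2 + 2 + 2 + 1 + 1
That's 21 in total.

21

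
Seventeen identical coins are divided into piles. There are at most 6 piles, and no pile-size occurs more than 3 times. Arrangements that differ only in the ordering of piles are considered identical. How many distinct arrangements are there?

Systematic enumeration (by largest part, then next-largest, …) yields 147.

147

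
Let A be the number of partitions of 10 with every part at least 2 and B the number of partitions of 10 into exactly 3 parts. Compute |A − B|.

4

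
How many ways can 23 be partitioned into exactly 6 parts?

163

Direct enumeration gives 163 partitions.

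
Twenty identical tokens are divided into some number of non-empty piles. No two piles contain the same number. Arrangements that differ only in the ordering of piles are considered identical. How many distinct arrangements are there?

There are too many to list fully; the first 12 (by largest part) are:
20
1, 19
2, 18
3, 17
1, 2, 17
4, 16
1, 3, 16
5, 15
1, 4, 15
2, 3, 15
6, 14
1, 5, 14
…and 52 more, for 64 total.

64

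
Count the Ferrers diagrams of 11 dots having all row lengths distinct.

12

The partitions of 11 that satisfy the conditions:
11
10, 1
9, 2
8, 3
8, 2, 1
7, 4
7, 3, 1
6, 5
6, 4, 1
6, 3, 2
5, 4, 2
5, 3, 2, 1
Counting gives 12.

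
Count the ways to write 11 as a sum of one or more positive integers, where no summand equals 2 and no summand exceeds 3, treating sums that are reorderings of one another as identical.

4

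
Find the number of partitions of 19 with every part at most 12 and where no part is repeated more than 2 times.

Systematic enumeration (by largest part, then next-largest, …) yields 141.

141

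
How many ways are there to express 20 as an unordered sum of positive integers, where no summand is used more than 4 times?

409

Direct enumeration gives 409 partitions.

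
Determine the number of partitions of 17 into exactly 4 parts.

39

A partial list (first 12 by largest part):
1, 1, 1, 14
1, 1, 2, 13
1, 1, 3, 12
1, 2, 2, 12
1, 1, 4, 11
1, 2, 3, 11
2, 2, 2, 11
1, 1, 5, 10
1, 2, 4, 10
1, 3, 3, 10
2, 2, 3, 10
1, 1, 6, 9
…and 27 more, for 39 total.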